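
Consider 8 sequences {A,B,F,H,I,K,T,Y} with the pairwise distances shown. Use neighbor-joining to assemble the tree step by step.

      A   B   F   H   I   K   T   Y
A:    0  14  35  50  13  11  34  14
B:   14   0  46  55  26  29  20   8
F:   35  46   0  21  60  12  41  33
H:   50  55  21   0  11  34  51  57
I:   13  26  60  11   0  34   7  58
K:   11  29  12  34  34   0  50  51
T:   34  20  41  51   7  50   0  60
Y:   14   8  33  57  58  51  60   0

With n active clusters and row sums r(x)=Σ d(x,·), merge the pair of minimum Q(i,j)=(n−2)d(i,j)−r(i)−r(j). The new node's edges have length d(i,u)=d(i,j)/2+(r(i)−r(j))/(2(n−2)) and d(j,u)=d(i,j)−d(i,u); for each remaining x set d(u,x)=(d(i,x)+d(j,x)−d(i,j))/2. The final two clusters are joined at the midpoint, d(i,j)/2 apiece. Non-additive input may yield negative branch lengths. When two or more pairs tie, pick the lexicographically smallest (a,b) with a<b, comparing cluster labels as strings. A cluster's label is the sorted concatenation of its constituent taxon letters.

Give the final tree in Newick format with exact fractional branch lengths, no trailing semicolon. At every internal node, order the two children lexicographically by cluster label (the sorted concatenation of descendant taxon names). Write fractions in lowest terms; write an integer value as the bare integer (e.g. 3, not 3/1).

step 1: merge (B,Y) at d=8, Q=-431; branch lengths B→-35/12, Y→131/12; new cluster BY
  updated: d(A,BY)=10, d(BY,F)=71/2, d(BY,H)=52, d(BY,I)=38, d(BY,K)=36, d(BY,T)=36
step 2: merge (I,T) at d=7, Q=-347; branch lengths I→-21/10, T→91/10; new cluster IT
  updated: d(A,IT)=20, d(BY,IT)=67/2, d(F,IT)=47, d(H,IT)=55/2, d(IT,K)=77/2
step 3: merge (A,BY) at d=10, Q=-253; branch lengths A→-1/8, BY→81/8; new cluster ABY
  updated: d(ABY,F)=121/4, d(ABY,H)=46, d(ABY,IT)=87/4, d(ABY,K)=37/2
step 4: merge (ABY,IT) at d=87/4, Q=-186; branch lengths ABY→47/6, IT→167/12; new cluster ABITY
  updated: d(ABITY,F)=111/4, d(ABITY,H)=207/8, d(ABITY,K)=141/8
step 5: merge (ABITY,H) at d=207/8, Q=-803/8; branch lengths ABITY→337/32, H→491/32; new cluster ABHITY
  updated: d(ABHITY,F)=183/16, d(ABHITY,K)=103/8
step 6: merge (ABHITY,F) at d=183/16, Q=-581/16; branch lengths ABHITY→197/32, F→169/32; new cluster ABFHITY
  updated: d(ABFHITY,K)=215/32
step 7: merge (ABFHITY,K) at d=215/32; branch lengths ABFHITY→215/64, K→215/64; new cluster ABFHIKTY
final tree: (((((A:-1/8,(B:-35/12,Y:131/12):81/8):47/6,(I:-21/10,T:91/10):167/12):337/32,H:491/32):197/32,F:169/32):215/64,K:215/64)
total length: 2905/32

(((((A:-1/8,(B:-35/12,Y:131/12):81/8):47/6,(I:-21/10,T:91/10):167/12):337/32,H:491/32):197/32,F:169/32):215/64,K:215/64)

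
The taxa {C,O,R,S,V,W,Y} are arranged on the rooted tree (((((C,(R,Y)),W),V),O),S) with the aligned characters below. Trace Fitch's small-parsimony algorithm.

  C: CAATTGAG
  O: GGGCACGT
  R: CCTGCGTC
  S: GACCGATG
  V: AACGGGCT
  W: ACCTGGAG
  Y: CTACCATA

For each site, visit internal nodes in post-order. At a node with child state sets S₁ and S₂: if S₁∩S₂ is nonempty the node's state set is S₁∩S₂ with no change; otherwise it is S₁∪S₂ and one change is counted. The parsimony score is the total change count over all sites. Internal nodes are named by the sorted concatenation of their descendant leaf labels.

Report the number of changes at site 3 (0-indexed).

[col 0] RY: children R:{C}, Y:{C} ∩→ {C}; cost 0
[col 0] CRY: children C:{C}, RY:{C} ∩→ {C}; cost 0
[col 0] CRWY: children CRY:{C}, W:{A} ∪→ {A,C}; cost 1
[col 0] CRVWY: children CRWY:{A,C}, V:{A} ∩→ {A}; cost 0
[col 0] CORVWY: children CRVWY:{A}, O:{G} ∪→ {A,G}; cost 1
[col 0] CORSVWY: children CORVWY:{A,G}, S:{G} ∩→ {G}; cost 0
[col 1] RY: children R:{C}, Y:{T} ∪→ {C,T}; cost 1
[col 1] CRY: children C:{A}, RY:{C,T} ∪→ {A,C,T}; cost 1
[col 1] CRWY: children CRY:{A,C,T}, W:{C} ∩→ {C}; cost 0
[col 1] CRVWY: children CRWY:{C}, V:{A} ∪→ {A,C}; cost 1
[col 1] CORVWY: children CRVWY:{A,C}, O:{G} ∪→ {A,C,G}; cost 1
[col 1] CORSVWY: children CORVWY:{A,C,G}, S:{A} ∩→ {A}; cost 0
[col 2] RY: children R:{T}, Y:{A} ∪→ {A,T}; cost 1
[col 2] CRY: children C:{A}, RY:{A,T} ∩→ {A}; cost 0
[col 2] CRWY: children CRY:{A}, W:{C} ∪→ {A,C}; cost 1
[col 2] CRVWY: children CRWY:{A,C}, V:{C} ∩→ {C}; cost 0
[col 2] CORVWY: children CRVWY:{C}, O:{G} ∪→ {C,G}; cost 1
[col 2] CORSVWY: children CORVWY:{C,G}, S:{C} ∩→ {C}; cost 0
[col 3] RY: children R:{G}, Y:{C} ∪→ {C,G}; cost 1
[col 3] CRY: children C:{T}, RY:{C,G} ∪→ {C,G,T}; cost 1
[col 3] CRWY: children CRY:{C,G,T}, W:{T} ∩→ {T}; cost 0
[col 3] CRVWY: children CRWY:{T}, V:{G} ∪→ {G,T}; cost 1
[col 3] CORVWY: children CRVWY:{G,T}, O:{C} ∪→ {C,G,T}; cost 1
[col 3] CORSVWY: children CORVWY:{C,G,T}, S:{C} ∩→ {C}; cost 0
[col 4] RY: children R:{C}, Y:{C} ∩→ {C}; cost 0
[col 4] CRY: children C:{T}, RY:{C} ∪→ {C,T}; cost 1
[col 4] CRWY: children CRY:{C,T}, W:{G} ∪→ {C,G,T}; cost 1
[col 4] CRVWY: children CRWY:{C,G,T}, V:{G} ∩→ {G}; cost 0
[col 4] CORVWY: children CRVWY:{G}, O:{A} ∪→ {A,G}; cost 1
[col 4] CORSVWY: children CORVWY:{A,G}, S:{G} ∩→ {G}; cost 0
[col 5] RY: children R:{G}, Y:{A} ∪→ {A,G}; cost 1
[col 5] CRY: children C:{G}, RY:{A,G} ∩→ {G}; cost 0
[col 5] CRWY: children CRY:{G}, W:{G} ∩→ {G}; cost 0
[col 5] CRVWY: children CRWY:{G}, V:{G} ∩→ {G}; cost 0
[col 5] CORVWY: children CRVWY:{G}, O:{C} ∪→ {C,G}; cost 1
[col 5] CORSVWY: children CORVWY:{C,G}, S:{A} ∪→ {A,C,G}; cost 1
[col 6] RY: children R:{T}, Y:{T} ∩→ {T}; cost 0
[col 6] CRY: children C:{A}, RY:{T} ∪→ {A,T}; cost 1
[col 6] CRWY: children CRY:{A,T}, W:{A} ∩→ {A}; cost 0
[col 6] CRVWY: children CRWY:{A}, V:{C} ∪→ {A,C}; cost 1
[col 6] CORVWY: children CRVWY:{A,C}, O:{G} ∪→ {A,C,G}; cost 1
[col 6] CORSVWY: children CORVWY:{A,C,G}, S:{T} ∪→ {A,C,G,T}; cost 1
[col 7] RY: children R:{C}, Y:{A} ∪→ {A,C}; cost 1
[col 7] CRY: children C:{G}, RY:{A,C} ∪→ {A,C,G}; cost 1
[col 7] CRWY: children CRY:{A,C,G}, W:{G} ∩→ {G}; cost 0
[col 7] CRVWY: children CRWY:{G}, V:{T} ∪→ {G,T}; cost 1
[col 7] CORVWY: children CRVWY:{G,T}, O:{T} ∩→ {T}; cost 0
[col 7] CORSVWY: children CORVWY:{T}, S:{G} ∪→ {G,T}; cost 1
per-site changes: [2, 4, 3, 4, 3, 3, 4, 4]; total = 27

4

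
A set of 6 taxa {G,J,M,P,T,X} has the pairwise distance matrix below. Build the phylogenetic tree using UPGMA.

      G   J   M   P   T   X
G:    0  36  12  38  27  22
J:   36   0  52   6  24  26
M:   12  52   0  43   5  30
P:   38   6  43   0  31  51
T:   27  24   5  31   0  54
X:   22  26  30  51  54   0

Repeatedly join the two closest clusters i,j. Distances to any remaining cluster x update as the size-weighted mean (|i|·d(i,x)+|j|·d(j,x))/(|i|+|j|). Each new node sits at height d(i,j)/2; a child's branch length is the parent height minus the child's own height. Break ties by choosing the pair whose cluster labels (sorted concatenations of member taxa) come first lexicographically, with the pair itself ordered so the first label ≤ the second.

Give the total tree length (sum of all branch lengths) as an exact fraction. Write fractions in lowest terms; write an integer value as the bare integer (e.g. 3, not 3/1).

1693/24

step 1: merge (M,T) at d=5; branch lengths M→5/2, T→5/2; new cluster MT
  updated: d(G,MT)=39/2, d(J,MT)=38, d(MT,P)=37, d(MT,X)=42
step 2: merge (J,P) at d=6; branch lengths J→3, P→3; new cluster JP
  updated: d(G,JP)=37, d(JP,MT)=75/2, d(JP,X)=77/2
step 3: merge (G,MT) at d=39/2; branch lengths G→39/4, MT→29/4; new cluster GMT
  updated: d(GMT,JP)=112/3, d(GMT,X)=106/3
step 4: merge (GMT,X) at d=106/3; branch lengths GMT→95/12, X→53/3; new cluster GMTX
  updated: d(GMTX,JP)=301/8
step 5: merge (GMTX,JP) at d=301/8; branch lengths GMTX→55/48, JP→253/16; new cluster GJMPTX
final tree: (((G:39/4,(M:5/2,T:5/2):29/4):95/12,X:53/3):55/48,(J:3,P:3):253/16)
total length: 1693/24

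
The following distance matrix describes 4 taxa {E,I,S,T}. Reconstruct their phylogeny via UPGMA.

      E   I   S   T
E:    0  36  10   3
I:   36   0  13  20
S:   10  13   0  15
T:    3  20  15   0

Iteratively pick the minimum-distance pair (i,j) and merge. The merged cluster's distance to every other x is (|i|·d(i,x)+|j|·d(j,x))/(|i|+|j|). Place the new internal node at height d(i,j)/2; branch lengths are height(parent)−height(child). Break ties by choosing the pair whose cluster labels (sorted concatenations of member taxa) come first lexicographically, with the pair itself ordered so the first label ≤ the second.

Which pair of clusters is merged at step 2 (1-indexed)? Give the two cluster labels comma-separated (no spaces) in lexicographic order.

ET,S

1. join E+T (d=3) ⇒ ET; edges |E|=3/2, |T|=3/2
  updated: d(ET,I)=28, d(ET,S)=25/2
2. join ET+S (d=25/2) ⇒ EST; edges |ET|=19/4, |S|=25/4
  updated: d(EST,I)=23
3. join EST+I (d=23) ⇒ EIST; edges |EST|=21/4, |I|=23/2
final tree: (((E:3/2,T:3/2):19/4,S:25/4):21/4,I:23/2)
total length: 123/4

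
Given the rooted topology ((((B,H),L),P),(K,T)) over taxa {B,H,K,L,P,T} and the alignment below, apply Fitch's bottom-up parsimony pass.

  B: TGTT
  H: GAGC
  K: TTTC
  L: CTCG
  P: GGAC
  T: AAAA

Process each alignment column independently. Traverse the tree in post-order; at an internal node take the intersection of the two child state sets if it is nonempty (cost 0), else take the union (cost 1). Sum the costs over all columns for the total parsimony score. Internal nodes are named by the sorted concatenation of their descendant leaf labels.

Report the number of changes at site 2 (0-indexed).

4

site 0, node BH: B={T} ∪ H={G} → {G,T} (+1)
site 0, node BHL: BH={G,T} ∪ L={C} → {C,G,T} (+1)
site 0, node BHLP: BHL={C,G,T} ∩ P={G} → {G} (+0)
site 0, node KT: K={T} ∪ T={A} → {A,T} (+1)
site 0, node BHKLPT: BHLP={G} ∪ KT={A,T} → {A,G,T} (+1)
site 1, node BH: B={G} ∪ H={A} → {A,G} (+1)
site 1, node BHL: BH={A,G} ∪ L={T} → {A,G,T} (+1)
site 1, node BHLP: BHL={A,G,T} ∩ P={G} → {G} (+0)
site 1, node KT: K={T} ∪ T={A} → {A,T} (+1)
site 1, node BHKLPT: BHLP={G} ∪ KT={A,T} → {A,G,T} (+1)
site 2, node BH: B={T} ∪ H={G} → {G,T} (+1)
site 2, node BHL: BH={G,T} ∪ L={C} → {C,G,T} (+1)
site 2, node BHLP: BHL={C,G,T} ∪ P={A} → {A,C,G,T} (+1)
site 2, node KT: K={T} ∪ T={A} → {A,T} (+1)
site 2, node BHKLPT: BHLP={A,C,G,T} ∩ KT={A,T} → {A,T} (+0)
site 3, node BH: B={T} ∪ H={C} → {C,T} (+1)
site 3, node BHL: BH={C,T} ∪ L={G} → {C,G,T} (+1)
site 3, node BHLP: BHL={C,G,T} ∩ P={C} → {C} (+0)
site 3, node KT: K={C} ∪ T={A} → {A,C} (+1)
site 3, node BHKLPT: BHLP={C} ∩ KT={A,C} → {C} (+0)
per-site changes: [4, 4, 4, 3]; total = 15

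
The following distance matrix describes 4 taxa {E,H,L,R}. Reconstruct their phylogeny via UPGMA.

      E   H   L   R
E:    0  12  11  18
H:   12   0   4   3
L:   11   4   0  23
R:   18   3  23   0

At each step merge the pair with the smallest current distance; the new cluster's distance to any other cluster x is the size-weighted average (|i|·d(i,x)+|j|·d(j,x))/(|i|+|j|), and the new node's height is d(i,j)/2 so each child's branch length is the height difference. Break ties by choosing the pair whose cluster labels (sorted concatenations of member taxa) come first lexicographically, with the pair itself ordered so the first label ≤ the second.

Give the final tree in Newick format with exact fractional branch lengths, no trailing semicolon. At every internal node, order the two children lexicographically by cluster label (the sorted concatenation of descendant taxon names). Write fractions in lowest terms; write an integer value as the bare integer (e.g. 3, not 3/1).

step 1: merge (H,R) at d=3; branch lengths H→3/2, R→3/2; new cluster HR
  updated: d(E,HR)=15, d(HR,L)=27/2
step 2: merge (E,L) at d=11; branch lengths E→11/2, L→11/2; new cluster EL
  updated: d(EL,HR)=57/4
step 3: merge (EL,HR) at d=57/4; branch lengths EL→13/8, HR→45/8; new cluster EHLR
final tree: ((E:11/2,L:11/2):13/8,(H:3/2,R:3/2):45/8)
total length: 85/4

((E:11/2,L:11/2):13/8,(H:3/2,R:3/2):45/8)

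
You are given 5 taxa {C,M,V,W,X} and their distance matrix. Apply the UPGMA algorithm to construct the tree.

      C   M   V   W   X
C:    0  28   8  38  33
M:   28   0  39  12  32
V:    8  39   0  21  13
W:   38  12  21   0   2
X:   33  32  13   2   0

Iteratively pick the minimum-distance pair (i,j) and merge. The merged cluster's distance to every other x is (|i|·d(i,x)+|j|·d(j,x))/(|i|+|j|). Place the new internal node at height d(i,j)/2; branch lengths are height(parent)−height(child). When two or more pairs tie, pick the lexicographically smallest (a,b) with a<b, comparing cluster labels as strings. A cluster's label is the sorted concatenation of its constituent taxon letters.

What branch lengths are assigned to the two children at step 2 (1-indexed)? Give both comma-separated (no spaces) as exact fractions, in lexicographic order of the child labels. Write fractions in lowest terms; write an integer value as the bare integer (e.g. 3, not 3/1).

4,4

iteration 1: select W,X (d=2); attach at lengths (1, 1); label the merged cluster WX
  updated: d(C,WX)=71/2, d(M,WX)=22, d(V,WX)=17
iteration 2: select C,V (d=8); attach at lengths (4, 4); label the merged cluster CV
  updated: d(CV,M)=67/2, d(CV,WX)=105/4
iteration 3: select M,WX (d=22); attach at lengths (11, 10); label the merged cluster MWX
  updated: d(CV,MWX)=86/3
iteration 4: select CV,MWX (d=86/3); attach at lengths (31/3, 10/3); label the merged cluster CMVWX
final tree: ((C:4,V:4):31/3,(M:11,(W:1,X:1):10):10/3)
total length: 134/3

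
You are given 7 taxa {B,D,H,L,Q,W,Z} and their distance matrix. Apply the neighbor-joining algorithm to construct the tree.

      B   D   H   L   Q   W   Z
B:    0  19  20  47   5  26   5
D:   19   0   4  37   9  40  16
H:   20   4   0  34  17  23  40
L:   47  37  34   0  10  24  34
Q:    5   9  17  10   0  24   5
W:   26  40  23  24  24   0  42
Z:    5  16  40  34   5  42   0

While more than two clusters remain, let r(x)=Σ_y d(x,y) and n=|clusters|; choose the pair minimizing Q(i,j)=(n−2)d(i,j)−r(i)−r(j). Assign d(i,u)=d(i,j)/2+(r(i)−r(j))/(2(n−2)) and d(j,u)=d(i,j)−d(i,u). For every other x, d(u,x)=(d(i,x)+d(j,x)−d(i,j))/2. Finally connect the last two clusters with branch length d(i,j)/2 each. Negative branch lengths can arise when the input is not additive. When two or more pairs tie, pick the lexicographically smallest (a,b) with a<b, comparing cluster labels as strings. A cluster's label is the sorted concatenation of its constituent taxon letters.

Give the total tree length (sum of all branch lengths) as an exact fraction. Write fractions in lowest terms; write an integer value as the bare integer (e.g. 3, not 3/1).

117/2

iteration 1: select L,W (d=24, Q=-245); attach at lengths (127/10, 113/10); label the merged cluster LW
  updated: d(B,LW)=49/2, d(D,LW)=53/2, d(H,LW)=33/2, d(LW,Q)=5, d(LW,Z)=26
iteration 2: select D,H (d=4, Q=-156); attach at lengths (-7/8, 39/8); label the merged cluster DH
  updated: d(B,DH)=35/2, d(DH,LW)=39/2, d(DH,Q)=11, d(DH,Z)=26
iteration 3: select B,Z (d=5, Q=-99); attach at lengths (5/6, 25/6); label the merged cluster BZ
  updated: d(BZ,DH)=77/4, d(BZ,LW)=91/4, d(BZ,Q)=5/2
iteration 4: select BZ,Q (d=5/2, Q=-58); attach at lengths (31/4, -21/4); label the merged cluster BQZ
  updated: d(BQZ,DH)=111/8, d(BQZ,LW)=101/8
iteration 5: select BQZ,DH (d=111/8, Q=-46); attach at lengths (7/2, 83/8); label the merged cluster BDHQZ
  updated: d(BDHQZ,LW)=73/8
iteration 6: select BDHQZ,LW (d=73/8); attach at lengths (73/16, 73/16); label the merged cluster BDHLQWZ
final tree: ((((B:5/6,Z:25/6):31/4,Q:-21/4):7/2,(D:-7/8,H:39/8):83/8):73/16,(L:127/10,W:113/10):73/16)
total length: 117/2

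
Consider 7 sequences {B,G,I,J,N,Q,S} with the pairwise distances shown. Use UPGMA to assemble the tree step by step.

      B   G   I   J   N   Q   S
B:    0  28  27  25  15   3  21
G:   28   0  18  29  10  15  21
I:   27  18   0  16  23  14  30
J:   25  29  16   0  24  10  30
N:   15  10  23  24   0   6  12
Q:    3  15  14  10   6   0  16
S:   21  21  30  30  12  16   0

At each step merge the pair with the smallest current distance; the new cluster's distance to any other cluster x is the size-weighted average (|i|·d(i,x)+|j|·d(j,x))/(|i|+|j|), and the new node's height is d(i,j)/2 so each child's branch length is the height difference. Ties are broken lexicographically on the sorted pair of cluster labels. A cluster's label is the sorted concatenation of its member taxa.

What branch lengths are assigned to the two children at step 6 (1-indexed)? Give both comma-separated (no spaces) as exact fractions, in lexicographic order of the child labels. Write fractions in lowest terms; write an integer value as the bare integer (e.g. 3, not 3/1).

iteration 1: select B,Q (d=3); attach at lengths (3/2, 3/2); label the merged cluster BQ
  updated: d(BQ,G)=43/2, d(BQ,I)=41/2, d(BQ,J)=35/2, d(BQ,N)=21/2, d(BQ,S)=37/2
iteration 2: select G,N (d=10); attach at lengths (5, 5); label the merged cluster GN
  updated: d(BQ,GN)=16, d(GN,I)=41/2, d(GN,J)=53/2, d(GN,S)=33/2
iteration 3: select BQ,GN (d=16); attach at lengths (13/2, 3); label the merged cluster BGNQ
  updated: d(BGNQ,I)=41/2, d(BGNQ,J)=22, d(BGNQ,S)=35/2
iteration 4: select I,J (d=16); attach at lengths (8, 8); label the merged cluster IJ
  updated: d(BGNQ,IJ)=85/4, d(IJ,S)=30
iteration 5: select BGNQ,S (d=35/2); attach at lengths (3/4, 35/4); label the merged cluster BGNQS
  updated: d(BGNQS,IJ)=23
iteration 6: select BGNQS,IJ (d=23); attach at lengths (11/4, 7/2); label the merged cluster BGIJNQS
final tree: ((((B:3/2,Q:3/2):13/2,(G:5,N:5):3):3/4,S:35/4):11/4,(I:8,J:8):7/2)
total length: 217/4

11/4,7/2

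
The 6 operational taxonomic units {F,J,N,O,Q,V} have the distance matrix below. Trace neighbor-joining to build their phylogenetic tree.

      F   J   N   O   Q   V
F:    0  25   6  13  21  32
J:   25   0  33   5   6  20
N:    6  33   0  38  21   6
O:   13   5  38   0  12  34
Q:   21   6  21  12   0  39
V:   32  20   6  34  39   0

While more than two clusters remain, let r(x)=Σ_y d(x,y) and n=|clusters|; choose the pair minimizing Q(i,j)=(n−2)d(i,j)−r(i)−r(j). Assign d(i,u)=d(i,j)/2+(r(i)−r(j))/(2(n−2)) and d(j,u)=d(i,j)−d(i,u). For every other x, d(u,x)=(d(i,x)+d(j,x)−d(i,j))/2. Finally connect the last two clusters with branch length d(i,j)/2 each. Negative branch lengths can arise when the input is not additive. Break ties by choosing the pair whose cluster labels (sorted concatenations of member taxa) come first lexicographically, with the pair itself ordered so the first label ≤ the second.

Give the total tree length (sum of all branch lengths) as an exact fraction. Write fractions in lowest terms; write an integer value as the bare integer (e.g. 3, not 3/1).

717/16

step 1: merge (N,V) at d=6, Q=-211; branch lengths N→-3/8, V→51/8; new cluster NV
  updated: d(F,NV)=16, d(J,NV)=47/2, d(NV,O)=33, d(NV,Q)=27
step 2: merge (F,NV) at d=16, Q=-253/2; branch lengths F→47/12, NV→145/12; new cluster FNV
  updated: d(FNV,J)=65/4, d(FNV,O)=15, d(FNV,Q)=16
step 3: merge (FNV,O) at d=15, Q=-197/4; branch lengths FNV→181/16, O→59/16; new cluster FNOV
  updated: d(FNOV,J)=25/8, d(FNOV,Q)=13/2
step 4: merge (FNOV,J) at d=25/8, Q=-125/8; branch lengths FNOV→29/16, J→21/16; new cluster FJNOV
  updated: d(FJNOV,Q)=75/16
step 5: merge (FJNOV,Q) at d=75/16; branch lengths FJNOV→75/32, Q→75/32; new cluster FJNOQV
final tree: ((((F:47/12,(N:-3/8,V:51/8):145/12):181/16,O:59/16):29/16,J:21/16):75/32,Q:75/32)
total length: 717/16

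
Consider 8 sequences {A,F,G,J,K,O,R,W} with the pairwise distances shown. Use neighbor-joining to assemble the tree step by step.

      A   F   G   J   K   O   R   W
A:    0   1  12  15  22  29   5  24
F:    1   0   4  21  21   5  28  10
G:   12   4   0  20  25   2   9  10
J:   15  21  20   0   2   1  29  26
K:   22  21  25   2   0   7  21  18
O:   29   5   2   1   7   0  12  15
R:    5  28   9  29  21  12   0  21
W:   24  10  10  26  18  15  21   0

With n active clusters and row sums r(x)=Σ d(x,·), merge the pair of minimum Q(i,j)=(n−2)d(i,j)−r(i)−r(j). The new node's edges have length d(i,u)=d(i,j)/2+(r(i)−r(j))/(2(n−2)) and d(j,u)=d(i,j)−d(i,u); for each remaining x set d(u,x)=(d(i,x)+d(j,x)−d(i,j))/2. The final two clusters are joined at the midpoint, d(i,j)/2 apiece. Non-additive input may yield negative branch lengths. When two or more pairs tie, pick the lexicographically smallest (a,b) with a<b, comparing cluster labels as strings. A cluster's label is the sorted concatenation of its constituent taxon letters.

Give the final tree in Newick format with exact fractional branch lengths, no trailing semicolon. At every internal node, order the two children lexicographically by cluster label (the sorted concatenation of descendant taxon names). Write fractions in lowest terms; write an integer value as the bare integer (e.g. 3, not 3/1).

1. join J+K (d=2, Q=-218) ⇒ JK; edges |J|=5/6, |K|=7/6
  updated: d(A,JK)=35/2, d(F,JK)=20, d(G,JK)=43/2, d(JK,O)=3, d(JK,R)=24, d(JK,W)=21
2. join A+R (d=5, Q=-325/2) ⇒ AR; edges |A|=29/20, |R|=71/20
  updated: d(AR,F)=12, d(AR,G)=8, d(AR,JK)=73/4, d(AR,O)=18, d(AR,W)=20
3. join JK+O (d=3, Q=-459/4) ⇒ JKO; edges |JK|=211/32, |O|=-115/32
  updated: d(AR,JKO)=133/8, d(F,JKO)=11, d(G,JKO)=41/4, d(JKO,W)=33/2
4. join AR+G (d=8, Q=-519/8) ⇒ AGR; edges |AR|=129/16, |G|=-1/16
  updated: d(AGR,F)=4, d(AGR,JKO)=151/16, d(AGR,W)=11
5. join AGR+JKO (d=151/16, Q=-85/2) ⇒ AGJKOR; edges |AGR|=51/32, |JKO|=251/32
  updated: d(AGJKOR,F)=89/32, d(AGJKOR,W)=289/32
6. join AGJKOR+F (d=89/32, Q=-349/16) ⇒ AFGJKOR; edges |AGJKOR|=29/32, |F|=15/8
  updated: d(AFGJKOR,W)=65/8
7. join AFGJKOR+W (d=65/8) ⇒ AFGJKORW; edges |AFGJKOR|=65/16, |W|=65/16
final tree: (((((A:29/20,R:71/20):129/16,G:-1/16):51/32,((J:5/6,K:7/6):211/32,O:-115/32):251/32):29/32,F:15/8):65/16,W:65/16)
total length: 1227/32

(((((A:29/20,R:71/20):129/16,G:-1/16):51/32,((J:5/6,K:7/6):211/32,O:-115/32):251/32):29/32,F:15/8):65/16,W:65/16)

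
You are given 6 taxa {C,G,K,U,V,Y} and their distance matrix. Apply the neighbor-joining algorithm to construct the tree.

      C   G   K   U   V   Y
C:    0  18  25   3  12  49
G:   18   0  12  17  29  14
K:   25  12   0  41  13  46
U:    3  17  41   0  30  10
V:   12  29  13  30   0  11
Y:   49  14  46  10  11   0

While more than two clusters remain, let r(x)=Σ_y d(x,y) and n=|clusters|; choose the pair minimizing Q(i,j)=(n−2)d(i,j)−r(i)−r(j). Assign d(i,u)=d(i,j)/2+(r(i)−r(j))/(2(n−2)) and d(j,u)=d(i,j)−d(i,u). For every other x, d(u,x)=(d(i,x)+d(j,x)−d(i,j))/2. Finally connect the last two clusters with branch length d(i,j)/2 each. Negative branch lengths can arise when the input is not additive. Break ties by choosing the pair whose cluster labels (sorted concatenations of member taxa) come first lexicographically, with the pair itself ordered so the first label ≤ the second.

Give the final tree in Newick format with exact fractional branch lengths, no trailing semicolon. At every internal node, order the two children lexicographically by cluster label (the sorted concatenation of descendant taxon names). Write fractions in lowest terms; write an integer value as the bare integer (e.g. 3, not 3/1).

1. join C+U (d=3, Q=-196) ⇒ CU; edges |C|=9/4, |U|=3/4
  updated: d(CU,G)=16, d(CU,K)=63/2, d(CU,V)=39/2, d(CU,Y)=28
2. join V+Y (d=11, Q=-277/2) ⇒ VY; edges |V|=13/12, |Y|=119/12
  updated: d(CU,VY)=73/4, d(G,VY)=16, d(K,VY)=24
3. join CU+VY (d=73/4, Q=-175/2) ⇒ CUVY; edges |CU|=11, |VY|=29/4
  updated: d(CUVY,G)=55/8, d(CUVY,K)=149/8
4. join CUVY+G (d=55/8, Q=-75/2) ⇒ CGUVY; edges |CUVY|=27/4, |G|=1/8
  updated: d(CGUVY,K)=95/8
5. join CGUVY+K (d=95/8) ⇒ CGKUVY; edges |CGUVY|=95/16, |K|=95/16
final tree: ((((C:9/4,U:3/4):11,(V:13/12,Y:119/12):29/4):27/4,G:1/8):95/16,K:95/16)
total length: 51

((((C:9/4,U:3/4):11,(V:13/12,Y:119/12):29/4):27/4,G:1/8):95/16,K:95/16)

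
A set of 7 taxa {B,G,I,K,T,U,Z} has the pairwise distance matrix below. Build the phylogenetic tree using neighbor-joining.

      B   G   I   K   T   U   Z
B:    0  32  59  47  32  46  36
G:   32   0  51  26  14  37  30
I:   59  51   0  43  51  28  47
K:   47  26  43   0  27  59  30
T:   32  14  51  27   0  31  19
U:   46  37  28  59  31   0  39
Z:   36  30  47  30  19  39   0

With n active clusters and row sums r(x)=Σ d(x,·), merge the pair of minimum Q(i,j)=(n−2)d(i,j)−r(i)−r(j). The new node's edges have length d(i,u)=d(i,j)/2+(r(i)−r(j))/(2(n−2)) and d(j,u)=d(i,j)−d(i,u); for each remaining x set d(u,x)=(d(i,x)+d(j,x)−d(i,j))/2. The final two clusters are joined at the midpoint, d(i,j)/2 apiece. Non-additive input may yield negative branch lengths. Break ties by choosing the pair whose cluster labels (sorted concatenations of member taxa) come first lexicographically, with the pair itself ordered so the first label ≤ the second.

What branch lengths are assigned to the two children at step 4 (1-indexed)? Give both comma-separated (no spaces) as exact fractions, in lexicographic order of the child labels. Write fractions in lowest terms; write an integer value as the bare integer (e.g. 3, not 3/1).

179/8,129/8

iteration 1: select I,U (d=28, Q=-379); attach at lengths (179/10, 101/10); label the merged cluster IU
  updated: d(B,IU)=77/2, d(G,IU)=30, d(IU,K)=37, d(IU,T)=27, d(IU,Z)=29
iteration 2: select G,K (d=26, Q=-195); attach at lengths (69/8, 139/8); label the merged cluster GK
  updated: d(B,GK)=53/2, d(GK,IU)=41/2, d(GK,T)=15/2, d(GK,Z)=17
iteration 3: select GK,T (d=15/2, Q=-269/2); attach at lengths (17/12, 73/12); label the merged cluster GKT
  updated: d(B,GKT)=51/2, d(GKT,IU)=20, d(GKT,Z)=57/4
iteration 4: select B,IU (d=77/2, Q=-221/2); attach at lengths (179/8, 129/8); label the merged cluster BIU
  updated: d(BIU,GKT)=7/2, d(BIU,Z)=53/4
iteration 5: select BIU,GKT (d=7/2, Q=-31); attach at lengths (5/4, 9/4); label the merged cluster BGIKTU
  updated: d(BGIKTU,Z)=12
iteration 6: select BGIKTU,Z (d=12); attach at lengths (6, 6); label the merged cluster BGIKTUZ
final tree: (((B:179/8,(I:179/10,U:101/10):129/8):5/4,((G:69/8,K:139/8):17/12,T:73/12):9/4):6,Z:6)
total length: 231/2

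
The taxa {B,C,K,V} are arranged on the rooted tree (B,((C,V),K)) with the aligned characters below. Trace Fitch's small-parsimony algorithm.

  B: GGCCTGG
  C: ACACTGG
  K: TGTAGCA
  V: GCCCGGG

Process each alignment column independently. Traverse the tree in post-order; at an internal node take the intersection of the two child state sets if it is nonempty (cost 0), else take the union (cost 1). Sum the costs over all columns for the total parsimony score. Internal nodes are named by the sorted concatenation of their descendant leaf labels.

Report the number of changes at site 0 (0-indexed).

2

[col 0] CV: children C:{A}, V:{G} ∪→ {A,G}; cost 1
[col 0] CKV: children CV:{A,G}, K:{T} ∪→ {A,G,T}; cost 1
[col 0] BCKV: children B:{G}, CKV:{A,G,T} ∩→ {G}; cost 0
[col 1] CV: children C:{C}, V:{C} ∩→ {C}; cost 0
[col 1] CKV: children CV:{C}, K:{G} ∪→ {C,G}; cost 1
[col 1] BCKV: children B:{G}, CKV:{C,G} ∩→ {G}; cost 0
[col 2] CV: children C:{A}, V:{C} ∪→ {A,C}; cost 1
[col 2] CKV: children CV:{A,C}, K:{T} ∪→ {A,C,T}; cost 1
[col 2] BCKV: children B:{C}, CKV:{A,C,T} ∩→ {C}; cost 0
[col 3] CV: children C:{C}, V:{C} ∩→ {C}; cost 0
[col 3] CKV: children CV:{C}, K:{A} ∪→ {A,C}; cost 1
[col 3] BCKV: children B:{C}, CKV:{A,C} ∩→ {C}; cost 0
[col 4] CV: children C:{T}, V:{G} ∪→ {G,T}; cost 1
[col 4] CKV: children CV:{G,T}, K:{G} ∩→ {G}; cost 0
[col 4] BCKV: children B:{T}, CKV:{G} ∪→ {G,T}; cost 1
[col 5] CV: children C:{G}, V:{G} ∩→ {G}; cost 0
[col 5] CKV: children CV:{G}, K:{C} ∪→ {C,G}; cost 1
[col 5] BCKV: children B:{G}, CKV:{C,G} ∩→ {G}; cost 0
[col 6] CV: children C:{G}, V:{G} ∩→ {G}; cost 0
[col 6] CKV: children CV:{G}, K:{A} ∪→ {A,G}; cost 1
[col 6] BCKV: children B:{G}, CKV:{A,G} ∩→ {G}; cost 0
per-site changes: [2, 1, 2, 1, 2, 1, 1]; total = 10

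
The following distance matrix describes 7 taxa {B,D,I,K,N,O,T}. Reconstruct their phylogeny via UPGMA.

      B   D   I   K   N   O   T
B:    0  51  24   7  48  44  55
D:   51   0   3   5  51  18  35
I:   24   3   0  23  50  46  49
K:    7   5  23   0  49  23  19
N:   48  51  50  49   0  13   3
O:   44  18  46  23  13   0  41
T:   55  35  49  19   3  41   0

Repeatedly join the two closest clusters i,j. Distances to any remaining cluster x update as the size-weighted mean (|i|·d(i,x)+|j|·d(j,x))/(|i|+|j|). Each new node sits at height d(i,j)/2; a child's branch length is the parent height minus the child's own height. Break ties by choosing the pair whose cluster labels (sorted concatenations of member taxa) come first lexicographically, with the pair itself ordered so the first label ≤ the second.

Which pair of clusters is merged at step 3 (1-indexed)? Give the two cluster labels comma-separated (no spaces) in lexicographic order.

iteration 1: select D,I (d=3); attach at lengths (3/2, 3/2); label the merged cluster DI
  updated: d(B,DI)=75/2, d(DI,K)=14, d(DI,N)=101/2, d(DI,O)=32, d(DI,T)=42
iteration 2: select N,T (d=3); attach at lengths (3/2, 3/2); label the merged cluster NT
  updated: d(B,NT)=103/2, d(DI,NT)=185/4, d(K,NT)=34, d(NT,O)=27
iteration 3: select B,K (d=7); attach at lengths (7/2, 7/2); label the merged cluster BK
  updated: d(BK,DI)=103/4, d(BK,NT)=171/4, d(BK,O)=67/2
iteration 4: select BK,DI (d=103/4); attach at lengths (75/8, 91/8); label the merged cluster BDIK
  updated: d(BDIK,NT)=89/2, d(BDIK,O)=131/4
iteration 5: select NT,O (d=27); attach at lengths (12, 27/2); label the merged cluster NOT
  updated: d(BDIK,NOT)=487/12
iteration 6: select BDIK,NOT (d=487/12); attach at lengths (89/12, 163/24); label the merged cluster BDIKNOT
final tree: (((B:7/2,K:7/2):75/8,(D:3/2,I:3/2):91/8):89/12,((N:3/2,T:3/2):12,O:27/2):163/24)
total length: 1763/24

B,K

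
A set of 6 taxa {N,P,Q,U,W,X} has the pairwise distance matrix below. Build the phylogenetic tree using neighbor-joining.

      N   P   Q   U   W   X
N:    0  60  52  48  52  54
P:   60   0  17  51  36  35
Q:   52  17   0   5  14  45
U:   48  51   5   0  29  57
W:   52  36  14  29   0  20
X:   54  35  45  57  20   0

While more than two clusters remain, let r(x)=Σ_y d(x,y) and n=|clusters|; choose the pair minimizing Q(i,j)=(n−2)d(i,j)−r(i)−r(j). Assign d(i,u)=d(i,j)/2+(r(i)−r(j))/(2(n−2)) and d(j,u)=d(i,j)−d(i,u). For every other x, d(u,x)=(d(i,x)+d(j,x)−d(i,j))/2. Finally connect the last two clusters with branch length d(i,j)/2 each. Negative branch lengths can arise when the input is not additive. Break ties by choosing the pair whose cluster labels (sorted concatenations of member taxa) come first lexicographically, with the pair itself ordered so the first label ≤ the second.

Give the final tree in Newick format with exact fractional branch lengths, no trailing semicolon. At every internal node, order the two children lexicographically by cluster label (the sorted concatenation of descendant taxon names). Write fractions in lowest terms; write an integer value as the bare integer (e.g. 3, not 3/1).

1. join Q+U (d=5, Q=-303) ⇒ QU; edges |Q|=-37/8, |U|=77/8
  updated: d(N,QU)=95/2, d(P,QU)=63/2, d(QU,W)=19, d(QU,X)=97/2
2. join W+X (d=20, Q=-449/2) ⇒ WX; edges |W|=59/12, |X|=181/12
  updated: d(N,WX)=43, d(P,WX)=51/2, d(QU,WX)=95/4
3. join N+QU (d=95/2, Q=-633/4) ⇒ NQU; edges |N|=571/16, |QU|=189/16
  updated: d(NQU,P)=22, d(NQU,WX)=77/8
4. join NQU+P (d=22, Q=-457/8) ⇒ NPQU; edges |NQU|=49/16, |P|=303/16
  updated: d(NPQU,WX)=105/16
5. join NPQU+WX (d=105/16) ⇒ NPQUWX; edges |NPQU|=105/32, |WX|=105/32
final tree: (((N:571/16,(Q:-37/8,U:77/8):189/16):49/16,P:303/16):105/32,(W:59/12,X:181/12):105/32)
total length: 1617/16

(((N:571/16,(Q:-37/8,U:77/8):189/16):49/16,P:303/16):105/32,(W:59/12,X:181/12):105/32)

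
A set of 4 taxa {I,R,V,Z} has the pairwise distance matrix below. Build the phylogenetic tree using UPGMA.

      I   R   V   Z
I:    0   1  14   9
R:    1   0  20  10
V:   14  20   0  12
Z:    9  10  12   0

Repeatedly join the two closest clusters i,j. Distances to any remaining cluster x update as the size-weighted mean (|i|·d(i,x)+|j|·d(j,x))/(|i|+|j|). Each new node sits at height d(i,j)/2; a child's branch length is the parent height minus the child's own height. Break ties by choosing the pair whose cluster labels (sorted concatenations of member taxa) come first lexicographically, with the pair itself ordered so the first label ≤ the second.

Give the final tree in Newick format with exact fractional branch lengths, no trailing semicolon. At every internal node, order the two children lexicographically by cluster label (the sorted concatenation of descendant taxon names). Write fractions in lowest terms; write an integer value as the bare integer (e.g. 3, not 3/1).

(((I:1/2,R:1/2):17/4,Z:19/4):35/12,V:23/3)

1. join I+R (d=1) ⇒ IR; edges |I|=1/2, |R|=1/2
  updated: d(IR,V)=17, d(IR,Z)=19/2
2. join IR+Z (d=19/2) ⇒ IRZ; edges |IR|=17/4, |Z|=19/4
  updated: d(IRZ,V)=46/3
3. join IRZ+V (d=46/3) ⇒ IRVZ; edges |IRZ|=35/12, |V|=23/3
final tree: (((I:1/2,R:1/2):17/4,Z:19/4):35/12,V:23/3)
total length: 247/12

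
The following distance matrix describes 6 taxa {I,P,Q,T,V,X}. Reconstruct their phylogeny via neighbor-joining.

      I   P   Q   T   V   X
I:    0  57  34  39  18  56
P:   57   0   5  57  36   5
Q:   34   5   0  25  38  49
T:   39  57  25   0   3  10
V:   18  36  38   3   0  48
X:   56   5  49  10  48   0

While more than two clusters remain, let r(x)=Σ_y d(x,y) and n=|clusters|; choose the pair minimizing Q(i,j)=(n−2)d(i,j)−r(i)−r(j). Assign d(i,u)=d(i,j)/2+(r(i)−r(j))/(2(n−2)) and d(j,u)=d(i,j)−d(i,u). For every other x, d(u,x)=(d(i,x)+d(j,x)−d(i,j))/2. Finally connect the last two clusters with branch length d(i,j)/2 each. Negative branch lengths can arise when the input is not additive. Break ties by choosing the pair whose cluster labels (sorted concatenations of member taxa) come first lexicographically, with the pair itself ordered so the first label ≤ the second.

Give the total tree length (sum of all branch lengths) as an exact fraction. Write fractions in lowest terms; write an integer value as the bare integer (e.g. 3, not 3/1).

step 1: merge (P,X) at d=5, Q=-308; branch lengths P→3/2, X→7/2; new cluster PX
  updated: d(I,PX)=54, d(PX,Q)=49/2, d(PX,T)=31, d(PX,V)=79/2
step 2: merge (PX,Q) at d=49/2, Q=-197; branch lengths PX→101/6, Q→23/3; new cluster PQX
  updated: d(I,PQX)=127/4, d(PQX,T)=63/4, d(PQX,V)=53/2
step 3: merge (I,V) at d=18, Q=-401/4; branch lengths I→309/16, V→-21/16; new cluster IV
  updated: d(IV,PQX)=161/8, d(IV,T)=12
step 4: merge (IV,PQX) at d=161/8, Q=-383/8; branch lengths IV→131/16, PQX→191/16; new cluster IPQVX
  updated: d(IPQVX,T)=61/16
step 5: merge (IPQVX,T) at d=61/16; branch lengths IPQVX→61/32, T→61/32; new cluster IPQTVX
final tree: (((I:309/16,V:-21/16):131/16,((P:3/2,X:7/2):101/6,Q:23/3):191/16):61/32,T:61/32)
total length: 1143/16

1143/16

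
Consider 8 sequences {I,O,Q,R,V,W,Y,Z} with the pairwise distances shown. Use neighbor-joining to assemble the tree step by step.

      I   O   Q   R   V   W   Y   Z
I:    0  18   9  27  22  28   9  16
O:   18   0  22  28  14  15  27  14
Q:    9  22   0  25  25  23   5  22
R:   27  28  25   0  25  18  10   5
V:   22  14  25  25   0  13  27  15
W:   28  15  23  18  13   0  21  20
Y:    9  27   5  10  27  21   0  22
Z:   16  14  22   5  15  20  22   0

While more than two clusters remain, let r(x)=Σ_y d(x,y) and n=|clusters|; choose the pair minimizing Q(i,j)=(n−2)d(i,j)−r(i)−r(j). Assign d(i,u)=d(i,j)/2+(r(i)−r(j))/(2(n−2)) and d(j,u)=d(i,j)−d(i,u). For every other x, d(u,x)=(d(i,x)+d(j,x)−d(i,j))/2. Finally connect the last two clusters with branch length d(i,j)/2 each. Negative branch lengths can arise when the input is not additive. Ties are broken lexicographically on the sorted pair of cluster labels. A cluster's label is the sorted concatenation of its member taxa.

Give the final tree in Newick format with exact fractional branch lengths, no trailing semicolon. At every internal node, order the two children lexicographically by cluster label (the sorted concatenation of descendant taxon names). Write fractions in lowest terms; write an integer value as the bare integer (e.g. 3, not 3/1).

iteration 1: select Q,Y (d=5, Q=-222); attach at lengths (10/3, 5/3); label the merged cluster QY
  updated: d(I,QY)=13/2, d(O,QY)=22, d(QY,R)=15, d(QY,V)=47/2, d(QY,W)=39/2, d(QY,Z)=39/2
iteration 2: select I,QY (d=13/2, Q=-191); attach at lengths (22/5, 21/10); label the merged cluster IQY
  updated: d(IQY,O)=67/4, d(IQY,R)=71/4, d(IQY,V)=39/2, d(IQY,W)=41/2, d(IQY,Z)=29/2
iteration 3: select R,Z (d=5, Q=-569/4); attach at lengths (181/32, -21/32); label the merged cluster RZ
  updated: d(IQY,RZ)=109/8, d(O,RZ)=37/2, d(RZ,V)=35/2, d(RZ,W)=33/2
iteration 4: select IQY,RZ (d=109/8, Q=-765/8); attach at lengths (361/48, 293/48); label the merged cluster IQRYZ
  updated: d(IQRYZ,O)=173/16, d(IQRYZ,V)=187/16, d(IQRYZ,W)=187/16
iteration 5: select IQRYZ,O (d=173/16, Q=-419/8); attach at lengths (4, 109/16); label the merged cluster IOQRYZ
  updated: d(IOQRYZ,V)=119/16, d(IOQRYZ,W)=127/16
iteration 6: select IOQRYZ,V (d=119/16, Q=-227/8); attach at lengths (19/16, 25/4); label the merged cluster IOQRVYZ
  updated: d(IOQRVYZ,W)=27/4
iteration 7: select IOQRVYZ,W (d=27/4); attach at lengths (27/8, 27/8); label the merged cluster IOQRVWYZ
final tree: (((((I:22/5,(Q:10/3,Y:5/3):21/10):361/48,(R:181/32,Z:-21/32):293/48):4,O:109/16):19/16,V:25/4):27/8,W:27/8)
total length: 441/8

(((((I:22/5,(Q:10/3,Y:5/3):21/10):361/48,(R:181/32,Z:-21/32):293/48):4,O:109/16):19/16,V:25/4):27/8,W:27/8)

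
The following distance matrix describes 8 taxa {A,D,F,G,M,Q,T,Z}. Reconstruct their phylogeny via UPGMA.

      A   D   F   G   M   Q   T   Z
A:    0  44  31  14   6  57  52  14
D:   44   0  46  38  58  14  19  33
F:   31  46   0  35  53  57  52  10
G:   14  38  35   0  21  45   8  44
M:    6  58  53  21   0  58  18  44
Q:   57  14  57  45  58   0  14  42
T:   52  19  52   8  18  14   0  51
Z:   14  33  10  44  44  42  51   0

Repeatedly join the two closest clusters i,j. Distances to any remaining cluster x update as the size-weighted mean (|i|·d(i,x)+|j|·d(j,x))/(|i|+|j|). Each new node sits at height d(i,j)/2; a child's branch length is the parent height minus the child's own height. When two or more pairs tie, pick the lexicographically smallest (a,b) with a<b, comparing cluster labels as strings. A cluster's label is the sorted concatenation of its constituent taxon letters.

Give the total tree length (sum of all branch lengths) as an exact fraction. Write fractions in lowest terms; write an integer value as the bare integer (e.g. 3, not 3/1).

iteration 1: select A,M (d=6); attach at lengths (3, 3); label the merged cluster AM
  updated: d(AM,D)=51, d(AM,F)=42, d(AM,G)=35/2, d(AM,Q)=115/2, d(AM,T)=35, d(AM,Z)=29
iteration 2: select G,T (d=8); attach at lengths (4, 4); label the merged cluster GT
  updated: d(AM,GT)=105/4, d(D,GT)=57/2, d(F,GT)=87/2, d(GT,Q)=59/2, d(GT,Z)=95/2
iteration 3: select F,Z (d=10); attach at lengths (5, 5); label the merged cluster FZ
  updated: d(AM,FZ)=71/2, d(D,FZ)=79/2, d(FZ,GT)=91/2, d(FZ,Q)=99/2
iteration 4: select D,Q (d=14); attach at lengths (7, 7); label the merged cluster DQ
  updated: d(AM,DQ)=217/4, d(DQ,FZ)=89/2, d(DQ,GT)=29
iteration 5: select AM,GT (d=105/4); attach at lengths (81/8, 73/8); label the merged cluster AGMT
  updated: d(AGMT,DQ)=333/8, d(AGMT,FZ)=81/2
iteration 6: select AGMT,FZ (d=81/2); attach at lengths (57/8, 61/4); label the merged cluster AFGMTZ
  updated: d(AFGMTZ,DQ)=511/12
iteration 7: select AFGMTZ,DQ (d=511/12); attach at lengths (25/24, 343/24); label the merged cluster ADFGMQTZ
final tree: ((((A:3,M:3):81/8,(G:4,T:4):73/8):57/8,(F:5,Z:5):61/4):25/24,(D:7,Q:7):343/24)
total length: 2279/24

2279/24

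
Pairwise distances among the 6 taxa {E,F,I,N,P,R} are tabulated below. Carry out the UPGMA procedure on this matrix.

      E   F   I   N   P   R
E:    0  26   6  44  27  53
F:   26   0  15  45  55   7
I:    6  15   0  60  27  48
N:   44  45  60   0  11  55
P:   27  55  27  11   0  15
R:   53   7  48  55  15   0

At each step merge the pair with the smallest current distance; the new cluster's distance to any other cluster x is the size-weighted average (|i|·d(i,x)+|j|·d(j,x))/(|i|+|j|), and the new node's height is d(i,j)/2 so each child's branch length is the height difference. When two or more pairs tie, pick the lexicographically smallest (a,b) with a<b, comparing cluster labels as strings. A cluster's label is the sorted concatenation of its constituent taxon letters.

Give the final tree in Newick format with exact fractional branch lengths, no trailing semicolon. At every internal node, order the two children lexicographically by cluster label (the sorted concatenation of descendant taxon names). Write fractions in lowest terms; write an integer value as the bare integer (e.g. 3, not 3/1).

(((E:3,I:3):59/4,(F:7/2,R:7/2):57/4):11/4,(N:11/2,P:11/2):15)

iteration 1: select E,I (d=6); attach at lengths (3, 3); label the merged cluster EI
  updated: d(EI,F)=41/2, d(EI,N)=52, d(EI,P)=27, d(EI,R)=101/2
iteration 2: select F,R (d=7); attach at lengths (7/2, 7/2); label the merged cluster FR
  updated: d(EI,FR)=71/2, d(FR,N)=50, d(FR,P)=35
iteration 3: select N,P (d=11); attach at lengths (11/2, 11/2); label the merged cluster NP
  updated: d(EI,NP)=79/2, d(FR,NP)=85/2
iteration 4: select EI,FR (d=71/2); attach at lengths (59/4, 57/4); label the merged cluster EFIR
  updated: d(EFIR,NP)=41
iteration 5: select EFIR,NP (d=41); attach at lengths (11/4, 15); label the merged cluster EFINPR
final tree: (((E:3,I:3):59/4,(F:7/2,R:7/2):57/4):11/4,(N:11/2,P:11/2):15)
total length: 283/4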